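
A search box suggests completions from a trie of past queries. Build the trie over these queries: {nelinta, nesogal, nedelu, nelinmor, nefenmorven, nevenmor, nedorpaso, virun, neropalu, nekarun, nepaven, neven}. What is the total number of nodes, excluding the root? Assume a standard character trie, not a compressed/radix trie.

Trace insertions, counting only characters that open a new branch:
  "nelinta" → 7 new (n, e, l, i, n, t, a)
  "nesogal" → prefix "ne" already present; 5 new (s, o, g, a, l)
  "nedelu" → prefix "ne" already present; 4 new (d, e, l, u)
  "nelinmor" → prefix "nelin" already present; 3 new (m, o, r)
  "nefenmorven" → prefix "ne" already present; 9 new (f, e, n, m, o, r, v, e, n)
  "nevenmor" → prefix "ne" already present; 6 new (v, e, n, m, o, r)
  "nedorpaso" → prefix "ned" already present; 6 new (o, r, p, a, s, o)
  "virun" → 5 new (v, i, r, u, n)
  "neropalu" → prefix "ne" already present; 6 new (r, o, p, a, l, u)
  "nekarun" → prefix "ne" already present; 5 new (k, a, r, u, n)
  "nepaven" → prefix "ne" already present; 5 new (p, a, v, e, n)
  "neven" → prefix "neven" already present; 0 new (none)
Total nodes = 7 + 5 + 4 + 3 + 9 + 6 + 6 + 5 + 6 + 5 + 5 + 0 = 61

61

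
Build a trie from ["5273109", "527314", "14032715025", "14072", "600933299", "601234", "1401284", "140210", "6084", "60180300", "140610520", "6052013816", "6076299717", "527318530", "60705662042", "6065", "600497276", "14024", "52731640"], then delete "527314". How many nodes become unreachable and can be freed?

1

A node on "527314"'s path can go only if nothing else ends at it or branches off below it.
The suffix "4" (1 node) is used only by "527314"; the node for "52731" still has the child "0", so pruning stops there.
Nodes removed: 1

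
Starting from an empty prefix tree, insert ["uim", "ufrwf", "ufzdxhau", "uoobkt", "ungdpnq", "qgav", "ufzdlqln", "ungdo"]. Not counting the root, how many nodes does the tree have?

Count nodes per top-level branch (shared prefixes stored once):
  'q'-branch (qgav): 4 nodes
  'u'-branch (ufrwf, ufzdlqln, ufzdxhau, uim, ungdo, ungdpnq, uoobkt): 29 nodes
Sum: 33

33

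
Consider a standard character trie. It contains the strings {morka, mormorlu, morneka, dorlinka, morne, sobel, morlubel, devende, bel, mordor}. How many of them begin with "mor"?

Walk to "mor"; the words in its subtree are exactly those with that prefix.
Words under "mor": mordor, morka, morlubel, mormorlu, morne, morneka
Count: 6

6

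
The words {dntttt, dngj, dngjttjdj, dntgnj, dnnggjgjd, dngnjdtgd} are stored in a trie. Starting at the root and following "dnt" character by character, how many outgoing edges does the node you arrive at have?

The children of the "dnt" node are the distinct next characters among strings starting with "dnt".
Characters that immediately follow "dnt" among the stored strings: {g, t}.
That node has 2 child edges.

2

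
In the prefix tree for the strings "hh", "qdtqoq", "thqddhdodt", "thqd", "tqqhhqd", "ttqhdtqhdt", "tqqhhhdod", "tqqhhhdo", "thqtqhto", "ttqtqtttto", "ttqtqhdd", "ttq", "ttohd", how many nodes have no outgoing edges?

A leaf is a node with no children — equivalently, the end of a word that is not a proper prefix of any other stored word.
Those words: "hh", "qdtqoq", "thqddhdodt", "thqtqhto", "tqqhhhdod", "tqqhhqd", "ttohd", "ttqhdtqhdt", "ttqtqhdd", "ttqtqtttto"
Leaf count: 10

10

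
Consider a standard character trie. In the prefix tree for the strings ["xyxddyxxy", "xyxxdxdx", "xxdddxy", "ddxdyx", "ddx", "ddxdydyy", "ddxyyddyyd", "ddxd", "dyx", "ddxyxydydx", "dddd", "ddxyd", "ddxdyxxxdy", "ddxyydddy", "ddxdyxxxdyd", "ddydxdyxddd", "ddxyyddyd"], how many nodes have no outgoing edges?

A leaf is a node with no children — equivalently, the end of a word that is not a proper prefix of any other stored word.
Those words: "dddd", "ddxdydyy", "ddxdyxxxdyd", "ddxyd", "ddxyxydydx", "ddxyydddy", "ddxyyddyd", "ddxyyddyyd", "ddydxdyxddd", "dyx", "xxdddxy", "xyxddyxxy", "xyxxdxdx"
Leaf count: 13

13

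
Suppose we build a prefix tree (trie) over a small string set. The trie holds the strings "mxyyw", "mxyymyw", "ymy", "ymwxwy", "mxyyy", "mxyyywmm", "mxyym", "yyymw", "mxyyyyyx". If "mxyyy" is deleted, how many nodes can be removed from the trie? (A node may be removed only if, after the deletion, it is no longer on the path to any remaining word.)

Walk "mxyyy" from the leaf back toward the root, removing each node that no remaining word uses.
Every node on "mxyyy" is still needed (e.g. by "mxyyywmm"), so nothing is freed.
Nodes removed: 0

0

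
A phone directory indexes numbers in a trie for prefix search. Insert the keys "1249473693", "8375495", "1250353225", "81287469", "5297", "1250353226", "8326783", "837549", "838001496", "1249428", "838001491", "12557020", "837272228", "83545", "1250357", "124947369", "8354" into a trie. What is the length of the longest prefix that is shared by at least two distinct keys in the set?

The deepest shared node is where two words last agree before diverging.
e.g. "124947369" and "1249473693" share the prefix "124947369" of length 9; no pair shares a longer one.
Longest shared-prefix length: 9

9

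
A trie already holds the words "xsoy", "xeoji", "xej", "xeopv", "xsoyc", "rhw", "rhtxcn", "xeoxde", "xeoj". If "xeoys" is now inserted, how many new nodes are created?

2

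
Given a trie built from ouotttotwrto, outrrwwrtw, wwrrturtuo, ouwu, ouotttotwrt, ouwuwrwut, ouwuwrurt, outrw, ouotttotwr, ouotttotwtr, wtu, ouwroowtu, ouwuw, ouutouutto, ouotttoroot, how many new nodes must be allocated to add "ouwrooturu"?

4

The longest prefix of "ouwrooturu" already in the trie is "ouwroo" (length 6).
So 10 − 6 = 4 new nodes.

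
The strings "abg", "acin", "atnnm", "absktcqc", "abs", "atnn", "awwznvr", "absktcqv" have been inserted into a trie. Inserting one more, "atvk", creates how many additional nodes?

"at" is already a path in the trie; the remaining "vk" must be added.
So 4 − 2 = 2 new nodes.

2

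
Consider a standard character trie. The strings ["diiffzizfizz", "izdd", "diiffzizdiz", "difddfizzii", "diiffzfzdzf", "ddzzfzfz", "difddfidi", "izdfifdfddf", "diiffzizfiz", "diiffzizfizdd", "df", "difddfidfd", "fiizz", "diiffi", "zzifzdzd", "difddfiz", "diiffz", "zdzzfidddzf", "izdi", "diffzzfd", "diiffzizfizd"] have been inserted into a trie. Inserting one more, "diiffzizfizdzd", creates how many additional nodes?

2

"diiffzizfizd" is already a path in the trie; the remaining "zd" must be added.
So 14 − 12 = 2 new nodes.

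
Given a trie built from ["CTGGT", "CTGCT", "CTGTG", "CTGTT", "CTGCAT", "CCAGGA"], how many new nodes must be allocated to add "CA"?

1

"C" is already a path in the trie; the remaining "A" must be added.
New nodes needed: |"CA"| − 1 = 2 − 1 = 1.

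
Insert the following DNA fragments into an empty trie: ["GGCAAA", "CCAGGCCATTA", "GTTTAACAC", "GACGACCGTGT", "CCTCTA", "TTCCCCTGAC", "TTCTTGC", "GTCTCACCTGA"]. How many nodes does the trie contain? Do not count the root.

62

Count nodes per top-level branch (shared prefixes stored once):
  'C'-branch (CCAGGCCATTA, CCTCTA): 15 nodes
  'G'-branch (GACGACCGTGT, GGCAAA, GTCTCACCTGA, GTTTAACAC): 33 nodes
  'T'-branch (TTCCCCTGAC, TTCTTGC): 14 nodes
Sum: 62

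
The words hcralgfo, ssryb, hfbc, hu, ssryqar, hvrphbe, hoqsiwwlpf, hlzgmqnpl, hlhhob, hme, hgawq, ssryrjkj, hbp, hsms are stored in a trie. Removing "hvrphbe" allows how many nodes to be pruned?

After clearing the end-marker at "hvrphbe", prune upward until reaching a node still needed by another word.
The suffix "vrphbe" (6 nodes) is used only by "hvrphbe"; the node for "h" still has the child "c", so pruning stops there.
Nodes removed: 6

6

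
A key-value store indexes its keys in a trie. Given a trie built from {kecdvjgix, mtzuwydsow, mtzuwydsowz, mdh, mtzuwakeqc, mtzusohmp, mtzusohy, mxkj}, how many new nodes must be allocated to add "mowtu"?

"m" is already a path in the trie; the remaining "owtu" must be added.
Each of the 4 remaining characters creates one node.

4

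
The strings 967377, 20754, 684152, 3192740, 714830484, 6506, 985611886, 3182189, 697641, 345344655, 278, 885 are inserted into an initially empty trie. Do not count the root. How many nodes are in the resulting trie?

67

Count nodes per top-level branch (shared prefixes stored once):
  '2'-branch (20754, 278): 7 nodes
  '3'-branch (3182189, 3192740, 345344655): 20 nodes
  '6'-branch (6506, 684152, 697641): 14 nodes
  '7'-branch (714830484): 9 nodes
  '8'-branch (885): 3 nodes
  '9'-branch (967377, 985611886): 14 nodes
Sum: 67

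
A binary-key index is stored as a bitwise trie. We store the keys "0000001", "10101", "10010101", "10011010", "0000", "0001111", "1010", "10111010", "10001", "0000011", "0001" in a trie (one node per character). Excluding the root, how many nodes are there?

35

For each word, the new-node count is its length minus the longest prefix already in the trie:
  "0000001" → 7 new (0, 0, 0, 0, 0, 0, 1)
  "10101" → 5 new (1, 0, 1, 0, 1)
  "10010101" → prefix "10" already present; 6 new (0, 1, 0, 1, 0, 1)
  "10011010" → prefix "1001" already present; 4 new (1, 0, 1, 0)
  "0000" → prefix "0000" already present; 0 new (none)
  "0001111" → prefix "000" already present; 4 new (1, 1, 1, 1)
  "1010" → prefix "1010" already present; 0 new (none)
  "10111010" → prefix "101" already present; 5 new (1, 1, 0, 1, 0)
  "10001" → prefix "100" already present; 2 new (0, 1)
  "0000011" → prefix "00000" already present; 2 new (1, 1)
  "0001" → prefix "0001" already present; 0 new (none)
Total nodes = 7 + 5 + 6 + 4 + 0 + 4 + 0 + 5 + 2 + 2 + 0 = 35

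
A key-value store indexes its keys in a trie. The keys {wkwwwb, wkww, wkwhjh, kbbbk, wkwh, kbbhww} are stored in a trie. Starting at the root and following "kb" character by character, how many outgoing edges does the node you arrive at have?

1

Follow the path "kb" to its node, then look at its outgoing edges.
Distinct next characters after "kb": b.
That node has 1 child edge.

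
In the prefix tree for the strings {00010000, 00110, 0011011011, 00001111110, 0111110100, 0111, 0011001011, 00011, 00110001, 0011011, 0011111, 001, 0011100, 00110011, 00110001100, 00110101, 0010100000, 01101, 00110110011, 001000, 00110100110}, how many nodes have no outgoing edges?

Leaves are exactly the stored words that no other stored word extends.
Those words: "00001111110", "00010000", "00011", "001000", "0010100000", "00110001100", "0011001011", "00110011", "00110100110", "00110101", "00110110011", "0011011011", "0011100", "0011111", "01101", "0111110100"
Leaf count: 16

16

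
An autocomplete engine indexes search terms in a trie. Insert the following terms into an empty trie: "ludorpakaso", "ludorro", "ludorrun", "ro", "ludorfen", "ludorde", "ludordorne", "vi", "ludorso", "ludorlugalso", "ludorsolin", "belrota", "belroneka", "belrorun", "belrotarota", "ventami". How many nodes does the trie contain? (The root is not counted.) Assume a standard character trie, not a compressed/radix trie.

Trace insertions, counting only characters that open a new branch:
  "ludorpakaso" → 11 new (l, u, d, o, r, p, a, k, a, s, o)
  "ludorro" → prefix "ludor" already present; 2 new (r, o)
  "ludorrun" → prefix "ludorr" already present; 2 new (u, n)
  "ro" → 2 new (r, o)
  "ludorfen" → prefix "ludor" already present; 3 new (f, e, n)
  "ludorde" → prefix "ludor" already present; 2 new (d, e)
  "ludordorne" → prefix "ludord" already present; 4 new (o, r, n, e)
  "vi" → 2 new (v, i)
  "ludorso" → prefix "ludor" already present; 2 new (s, o)
  "ludorlugalso" → prefix "ludor" already present; 7 new (l, u, g, a, l, s, o)
  "ludorsolin" → prefix "ludorso" already present; 3 new (l, i, n)
  "belrota" → 7 new (b, e, l, r, o, t, a)
  "belroneka" → prefix "belro" already present; 4 new (n, e, k, a)
  "belrorun" → prefix "belro" already present; 3 new (r, u, n)
  "belrotarota" → prefix "belrota" already present; 4 new (r, o, t, a)
  "ventami" → prefix "v" already present; 6 new (e, n, t, a, m, i)
Total nodes = 11 + 2 + 2 + 2 + 3 + 2 + 4 + 2 + 2 + 7 + 3 + 7 + 4 + 3 + 4 + 6 = 64

64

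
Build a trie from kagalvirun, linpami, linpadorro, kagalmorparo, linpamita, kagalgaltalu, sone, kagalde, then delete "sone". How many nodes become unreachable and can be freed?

4

Walk "sone" from the leaf back toward the root, removing each node that no remaining word uses.
No other word shares any prefix with "sone", so all 4 of its nodes go.
Nodes removed: 4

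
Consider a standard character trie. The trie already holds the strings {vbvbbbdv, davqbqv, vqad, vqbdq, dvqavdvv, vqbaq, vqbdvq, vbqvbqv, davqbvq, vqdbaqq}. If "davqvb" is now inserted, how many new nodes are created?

The longest prefix of "davqvb" already in the trie is "davq" (length 4).
Each of the 2 remaining characters creates one node.

2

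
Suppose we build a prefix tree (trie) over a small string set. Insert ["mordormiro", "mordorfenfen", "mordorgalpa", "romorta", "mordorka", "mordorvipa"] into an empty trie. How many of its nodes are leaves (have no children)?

6

Leaves are exactly the stored words that no other stored word extends.
Those words: "mordorfenfen", "mordorgalpa", "mordorka", "mordormiro", "mordorvipa", "romorta"
Leaf count: 6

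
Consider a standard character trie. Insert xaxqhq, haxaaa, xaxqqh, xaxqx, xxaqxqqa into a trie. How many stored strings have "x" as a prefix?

4

Traverse to the node for "x", then collect every word in that subtree.
Matches: "xaxqhq", "xaxqqh", "xaxqx", "xxaqxqqa"
Count: 4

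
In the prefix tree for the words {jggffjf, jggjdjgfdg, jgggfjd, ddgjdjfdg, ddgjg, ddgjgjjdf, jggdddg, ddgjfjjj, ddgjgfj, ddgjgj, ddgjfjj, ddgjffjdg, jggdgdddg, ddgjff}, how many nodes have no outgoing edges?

10

A leaf is a node with no children — equivalently, the end of a word that is not a proper prefix of any other stored word.
Those words: "ddgjdjfdg", "ddgjffjdg", "ddgjfjjj", "ddgjgfj", "ddgjgjjdf", "jggdddg", "jggdgdddg", "jggffjf", "jgggfjd", "jggjdjgfdg"
Leaf count: 10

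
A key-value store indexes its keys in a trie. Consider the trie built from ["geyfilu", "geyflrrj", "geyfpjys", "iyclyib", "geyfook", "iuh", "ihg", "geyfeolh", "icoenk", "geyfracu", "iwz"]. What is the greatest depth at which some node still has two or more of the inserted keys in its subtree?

4

The deepest shared node is where two words last agree before diverging.
e.g. "geyfeolh" and "geyfilu" share the prefix "geyf" of length 4; no pair shares a longer one.
Longest shared-prefix length: 4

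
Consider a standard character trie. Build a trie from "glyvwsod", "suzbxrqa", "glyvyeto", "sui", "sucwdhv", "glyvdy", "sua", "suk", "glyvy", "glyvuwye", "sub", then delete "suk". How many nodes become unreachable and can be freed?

1

A node on "suk"'s path can go only if nothing else ends at it or branches off below it.
The suffix "k" (1 node) is used only by "suk"; the node for "su" still has the child "z", so pruning stops there.
Nodes removed: 1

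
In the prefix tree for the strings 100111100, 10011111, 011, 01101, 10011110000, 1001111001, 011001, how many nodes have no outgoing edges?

Leaves are exactly the stored words that no other stored word extends.
Those words: "011001", "01101", "10011110000", "1001111001", "10011111"
Leaf count: 5

5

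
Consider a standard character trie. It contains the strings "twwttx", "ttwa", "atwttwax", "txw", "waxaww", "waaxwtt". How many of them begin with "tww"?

1

Filter for entries beginning with "tww":
Matches: "twwttx"
Count: 1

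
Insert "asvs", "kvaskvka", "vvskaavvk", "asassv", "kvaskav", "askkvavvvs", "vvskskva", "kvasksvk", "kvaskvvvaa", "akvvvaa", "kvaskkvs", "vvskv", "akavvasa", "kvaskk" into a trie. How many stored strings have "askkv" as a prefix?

Filter for entries beginning with "askkv":
Matches: "askkvavvvs"
Count: 1

1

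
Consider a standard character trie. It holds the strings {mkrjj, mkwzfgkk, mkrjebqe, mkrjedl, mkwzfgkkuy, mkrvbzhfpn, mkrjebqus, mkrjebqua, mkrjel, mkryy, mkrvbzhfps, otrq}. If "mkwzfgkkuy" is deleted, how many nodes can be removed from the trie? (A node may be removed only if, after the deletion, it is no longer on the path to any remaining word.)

After clearing the end-marker at "mkwzfgkkuy", prune upward until reaching a node still needed by another word.
The suffix "uy" (2 nodes) is used only by "mkwzfgkkuy"; "mkwzfgkk" is itself a stored word, so pruning stops there.
Nodes removed: 2

2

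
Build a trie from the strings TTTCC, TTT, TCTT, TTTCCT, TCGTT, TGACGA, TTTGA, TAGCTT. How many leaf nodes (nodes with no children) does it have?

6

Leaves are exactly the stored words that no other stored word extends.
Those words: "TAGCTT", "TCGTT", "TCTT", "TGACGA", "TTTCCT", "TTTGA"
Leaf count: 6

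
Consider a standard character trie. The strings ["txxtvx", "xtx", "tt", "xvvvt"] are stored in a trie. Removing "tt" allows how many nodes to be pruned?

1

After clearing the end-marker at "tt", prune upward until reaching a node still needed by another word.
The suffix "t" (1 node) is used only by "tt"; the node for "t" still has the child "x", so pruning stops there.
Nodes removed: 1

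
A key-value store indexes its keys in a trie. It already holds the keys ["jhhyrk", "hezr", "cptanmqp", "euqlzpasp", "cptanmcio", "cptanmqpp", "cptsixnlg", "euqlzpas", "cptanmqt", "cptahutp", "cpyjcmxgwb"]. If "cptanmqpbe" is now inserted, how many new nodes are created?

The longest prefix of "cptanmqpbe" already in the trie is "cptanmqp" (length 8).
New nodes needed: |"cptanmqpbe"| − 8 = 10 − 8 = 2.

2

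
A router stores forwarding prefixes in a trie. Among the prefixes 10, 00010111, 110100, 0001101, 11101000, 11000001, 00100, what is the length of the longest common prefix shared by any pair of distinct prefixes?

Look for the deepest trie node that still has at least two words in its subtree.
e.g. "00010111" and "0001101" share the prefix "0001" of length 4; no pair shares a longer one.
Longest shared-prefix length: 4

4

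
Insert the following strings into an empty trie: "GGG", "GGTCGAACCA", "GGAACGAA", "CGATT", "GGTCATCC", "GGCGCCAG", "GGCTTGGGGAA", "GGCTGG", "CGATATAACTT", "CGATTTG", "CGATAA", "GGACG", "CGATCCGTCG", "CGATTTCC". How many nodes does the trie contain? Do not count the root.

62

Insert word by word; a character creates a node only if that edge doesn't already exist:
  "GGG" → 3 new (G, G, G)
  "GGTCGAACCA" → prefix "GG" already present; 8 new (T, C, G, A, A, C, C, A)
  "GGAACGAA" → prefix "GG" already present; 6 new (A, A, C, G, A, A)
  "CGATT" → 5 new (C, G, A, T, T)
  "GGTCATCC" → prefix "GGTC" already present; 4 new (A, T, C, C)
  "GGCGCCAG" → prefix "GG" already present; 6 new (C, G, C, C, A, G)
  "GGCTTGGGGAA" → prefix "GGC" already present; 8 new (T, T, G, G, G, G, A, A)
  "GGCTGG" → prefix "GGCT" already present; 2 new (G, G)
  "CGATATAACTT" → prefix "CGAT" already present; 7 new (A, T, A, A, C, T, T)
  "CGATTTG" → prefix "CGATT" already present; 2 new (T, G)
  "CGATAA" → prefix "CGATA" already present; 1 new (A)
  "GGACG" → prefix "GGA" already present; 2 new (C, G)
  "CGATCCGTCG" → prefix "CGAT" already present; 6 new (C, C, G, T, C, G)
  "CGATTTCC" → prefix "CGATTT" already present; 2 new (C, C)
Total nodes = 3 + 8 + 6 + 5 + 4 + 6 + 8 + 2 + 7 + 2 + 1 + 2 + 6 + 2 = 62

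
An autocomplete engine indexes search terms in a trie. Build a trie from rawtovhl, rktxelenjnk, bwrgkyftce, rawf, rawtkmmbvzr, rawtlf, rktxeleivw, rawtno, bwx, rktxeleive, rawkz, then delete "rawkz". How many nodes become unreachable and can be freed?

2

A node on "rawkz"'s path can go only if nothing else ends at it or branches off below it.
The suffix "kz" (2 nodes) is used only by "rawkz"; the node for "raw" still has the child "t", so pruning stops there.
Nodes removed: 2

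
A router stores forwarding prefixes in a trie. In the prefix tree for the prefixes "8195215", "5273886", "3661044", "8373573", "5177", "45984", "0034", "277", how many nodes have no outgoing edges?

Leaves are exactly the stored words that no other stored word extends.
Those words: "0034", "277", "3661044", "45984", "5177", "5273886", "8195215", "8373573"
Leaf count: 8

8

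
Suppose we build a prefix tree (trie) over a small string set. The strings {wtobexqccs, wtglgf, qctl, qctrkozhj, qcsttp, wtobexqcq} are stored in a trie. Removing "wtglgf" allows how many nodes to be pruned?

Walk "wtglgf" from the leaf back toward the root, removing each node that no remaining word uses.
The suffix "glgf" (4 nodes) is used only by "wtglgf"; the node for "wt" still has the child "o", so pruning stops there.
Nodes removed: 4

4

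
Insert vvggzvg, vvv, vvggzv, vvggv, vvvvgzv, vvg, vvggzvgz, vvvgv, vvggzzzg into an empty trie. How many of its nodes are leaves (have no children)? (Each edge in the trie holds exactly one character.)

5

A leaf is a node with no children — equivalently, the end of a word that is not a proper prefix of any other stored word.
Those words: "vvggv", "vvggzvgz", "vvggzzzg", "vvvgv", "vvvvgzv"
Leaf count: 5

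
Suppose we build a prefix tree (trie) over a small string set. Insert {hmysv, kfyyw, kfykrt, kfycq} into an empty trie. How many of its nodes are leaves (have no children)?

Leaves are exactly the stored words that no other stored word extends.
Those words: "hmysv", "kfycq", "kfykrt", "kfyyw"
Leaf count: 4

4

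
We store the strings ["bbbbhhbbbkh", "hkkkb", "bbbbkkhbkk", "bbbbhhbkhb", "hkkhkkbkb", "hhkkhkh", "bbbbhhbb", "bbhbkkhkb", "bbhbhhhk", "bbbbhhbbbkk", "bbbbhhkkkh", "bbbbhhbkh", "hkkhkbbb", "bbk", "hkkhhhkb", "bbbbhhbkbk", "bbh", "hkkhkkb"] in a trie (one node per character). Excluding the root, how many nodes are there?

Insert word by word; a character creates a node only if that edge doesn't already exist:
  "bbbbhhbbbkh" → 11 new (b, b, b, b, h, h, b, b, b, k, h)
  "hkkkb" → 5 new (h, k, k, k, b)
  "bbbbkkhbkk" → prefix "bbbb" already present; 6 new (k, k, h, b, k, k)
  "bbbbhhbkhb" → prefix "bbbbhhb" already present; 3 new (k, h, b)
  "hkkhkkbkb" → prefix "hkk" already present; 6 new (h, k, k, b, k, b)
  "hhkkhkh" → prefix "h" already present; 6 new (h, k, k, h, k, h)
  "bbbbhhbb" → prefix "bbbbhhbb" already present; 0 new (none)
  "bbhbkkhkb" → prefix "bb" already present; 7 new (h, b, k, k, h, k, b)
  "bbhbhhhk" → prefix "bbhb" already present; 4 new (h, h, h, k)
  "bbbbhhbbbkk" → prefix "bbbbhhbbbk" already present; 1 new (k)
  "bbbbhhkkkh" → prefix "bbbbhh" already present; 4 new (k, k, k, h)
  "bbbbhhbkh" → prefix "bbbbhhbkh" already present; 0 new (none)
  "hkkhkbbb" → prefix "hkkhk" already present; 3 new (b, b, b)
  "bbk" → prefix "bb" already present; 1 new (k)
  "hkkhhhkb" → prefix "hkkh" already present; 4 new (h, h, k, b)
  "bbbbhhbkbk" → prefix "bbbbhhbk" already present; 2 new (b, k)
  "bbh" → prefix "bbh" already present; 0 new (none)
  "hkkhkkb" → prefix "hkkhkkb" already present; 0 new (none)
Total nodes = 11 + 5 + 6 + 3 + 6 + 6 + 0 + 7 + 4 + 1 + 4 + 0 + 3 + 1 + 4 + 2 + 0 + 0 = 63

63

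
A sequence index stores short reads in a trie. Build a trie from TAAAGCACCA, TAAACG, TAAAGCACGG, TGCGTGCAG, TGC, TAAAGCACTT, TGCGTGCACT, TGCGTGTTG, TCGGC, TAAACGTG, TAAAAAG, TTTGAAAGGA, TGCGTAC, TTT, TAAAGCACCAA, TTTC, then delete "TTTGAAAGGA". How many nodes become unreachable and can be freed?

7

A node on "TTTGAAAGGA"'s path can go only if nothing else ends at it or branches off below it.
The suffix "GAAAGGA" (7 nodes) is used only by "TTTGAAAGGA"; the node for "TTT" still has the child "C", so pruning stops there.
Nodes removed: 7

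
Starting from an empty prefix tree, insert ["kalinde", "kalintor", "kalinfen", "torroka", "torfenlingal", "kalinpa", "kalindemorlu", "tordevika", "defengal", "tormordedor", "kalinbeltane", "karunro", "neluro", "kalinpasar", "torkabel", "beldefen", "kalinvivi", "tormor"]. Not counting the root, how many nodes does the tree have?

Count nodes per top-level branch (shared prefixes stored once):
  'b'-branch (beldefen): 8 nodes
  'd'-branch (defengal): 8 nodes
  'k'-branch (kalinbeltane, kalinde, kalindemorlu, kalinfen, kalinpa, kalinpasar, kalintor, kalinvivi, karunro): 39 nodes
  'n'-branch (neluro): 6 nodes
  't'-branch (tordevika, torfenlingal, torkabel, tormor, tormordedor, torroka): 35 nodes
Sum: 96

96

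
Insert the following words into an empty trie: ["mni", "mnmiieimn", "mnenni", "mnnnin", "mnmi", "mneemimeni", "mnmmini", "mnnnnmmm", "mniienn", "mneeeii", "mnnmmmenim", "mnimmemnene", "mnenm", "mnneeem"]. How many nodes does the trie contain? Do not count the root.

Count nodes per top-level branch (shared prefixes stored once):
  'm'-branch (mneeeii, mneemimeni, mnenm, mnenni, mni, mniienn, mnimmemnene, mnmi, mnmiieimn, mnmmini, mnneeem, mnnmmmenim, mnnnin, mnnnnmmm): 60 nodes
Sum: 60

60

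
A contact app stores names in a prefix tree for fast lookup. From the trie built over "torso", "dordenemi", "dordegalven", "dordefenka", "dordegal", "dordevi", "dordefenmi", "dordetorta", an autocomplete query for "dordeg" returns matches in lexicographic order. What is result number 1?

Filter for "dordeg…" and sort: "dordegal", "dordegalven"
The 1st is dordegal.

dordegal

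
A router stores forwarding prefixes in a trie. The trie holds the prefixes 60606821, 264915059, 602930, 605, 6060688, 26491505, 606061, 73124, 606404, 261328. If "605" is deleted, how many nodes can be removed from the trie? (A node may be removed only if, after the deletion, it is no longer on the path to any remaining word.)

1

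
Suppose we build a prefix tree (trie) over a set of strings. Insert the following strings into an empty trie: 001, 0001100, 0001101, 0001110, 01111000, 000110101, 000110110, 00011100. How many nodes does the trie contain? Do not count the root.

23

Count nodes per top-level branch (shared prefixes stored once):
  '0'-branch (0001100, 0001101, 000110101, 000110110, 0001110, 00011100, 001, 01111000): 23 nodes
Sum: 23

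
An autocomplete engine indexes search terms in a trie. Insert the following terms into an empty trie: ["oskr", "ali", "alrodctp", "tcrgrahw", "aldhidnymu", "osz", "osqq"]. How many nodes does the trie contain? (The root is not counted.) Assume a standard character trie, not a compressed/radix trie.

Trace insertions, counting only characters that open a new branch:
  "oskr" → 4 new (o, s, k, r)
  "ali" → 3 new (a, l, i)
  "alrodctp" → prefix "al" already present; 6 new (r, o, d, c, t, p)
  "tcrgrahw" → 8 new (t, c, r, g, r, a, h, w)
  "aldhidnymu" → prefix "al" already present; 8 new (d, h, i, d, n, y, m, u)
  "osz" → prefix "os" already present; 1 new (z)
  "osqq" → prefix "os" already present; 2 new (q, q)
Total nodes = 4 + 3 + 6 + 8 + 8 + 1 + 2 = 32

32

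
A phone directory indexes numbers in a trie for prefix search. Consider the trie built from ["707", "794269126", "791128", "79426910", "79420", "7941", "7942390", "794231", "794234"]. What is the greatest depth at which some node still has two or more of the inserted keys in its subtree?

7

Equivalently: take the maximum, over all pairs, of their longest common prefix length.
e.g. "79426910" and "794269126" share the prefix "7942691" of length 7; no pair shares a longer one.
Longest shared-prefix length: 7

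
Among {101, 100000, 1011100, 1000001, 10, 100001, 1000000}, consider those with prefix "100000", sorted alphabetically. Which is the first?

100000

DFS of the "100000" subtree visits, in order: "100000", "1000000", "1000001"
Position 1: 100000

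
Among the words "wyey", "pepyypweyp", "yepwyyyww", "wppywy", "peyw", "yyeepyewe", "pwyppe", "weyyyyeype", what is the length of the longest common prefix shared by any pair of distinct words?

2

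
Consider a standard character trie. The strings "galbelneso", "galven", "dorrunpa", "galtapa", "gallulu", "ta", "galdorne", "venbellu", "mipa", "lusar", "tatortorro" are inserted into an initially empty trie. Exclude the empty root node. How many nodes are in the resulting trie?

61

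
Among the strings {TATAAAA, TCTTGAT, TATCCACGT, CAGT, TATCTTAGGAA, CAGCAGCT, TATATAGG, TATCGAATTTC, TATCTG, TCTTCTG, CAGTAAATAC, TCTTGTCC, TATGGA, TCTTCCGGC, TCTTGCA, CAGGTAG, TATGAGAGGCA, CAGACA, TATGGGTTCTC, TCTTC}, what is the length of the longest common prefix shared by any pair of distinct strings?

5

The deepest shared node is where two words last agree before diverging.
e.g. "TATCTG" and "TATCTTAGGAA" share the prefix "TATCT" of length 5; no pair shares a longer one.
Longest shared-prefix length: 5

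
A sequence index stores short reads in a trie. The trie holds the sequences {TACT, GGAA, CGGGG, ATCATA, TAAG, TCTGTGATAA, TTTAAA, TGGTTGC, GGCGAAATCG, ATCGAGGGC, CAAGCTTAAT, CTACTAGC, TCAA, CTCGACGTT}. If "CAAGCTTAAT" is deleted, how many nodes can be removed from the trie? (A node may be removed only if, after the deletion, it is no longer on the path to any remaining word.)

9

A node on "CAAGCTTAAT"'s path can go only if nothing else ends at it or branches off below it.
The suffix "AAGCTTAAT" (9 nodes) is used only by "CAAGCTTAAT"; the node for "C" still has the child "G", so pruning stops there.
Nodes removed: 9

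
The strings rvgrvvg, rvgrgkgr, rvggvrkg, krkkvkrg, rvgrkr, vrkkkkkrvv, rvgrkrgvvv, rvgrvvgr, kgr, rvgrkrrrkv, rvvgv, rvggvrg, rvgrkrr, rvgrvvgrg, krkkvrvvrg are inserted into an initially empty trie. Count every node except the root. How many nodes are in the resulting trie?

57

Count nodes per top-level branch (shared prefixes stored once):
  'k'-branch (kgr, krkkvkrg, krkkvrvvrg): 15 nodes
  'r'-branch (rvggvrg, rvggvrkg, rvgrgkgr, rvgrkr, rvgrkrgvvv, rvgrkrr, rvgrkrrrkv, rvgrvvg, rvgrvvgr, rvgrvvgrg, rvvgv): 32 nodes
  'v'-branch (vrkkkkkrvv): 10 nodes
Sum: 57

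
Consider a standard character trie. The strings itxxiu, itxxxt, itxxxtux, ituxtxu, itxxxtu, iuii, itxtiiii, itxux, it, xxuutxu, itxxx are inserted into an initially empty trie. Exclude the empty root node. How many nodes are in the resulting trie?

Insert word by word; a character creates a node only if that edge doesn't already exist:
  "itxxiu" → 6 new (i, t, x, x, i, u)
  "itxxxt" → prefix "itxx" already present; 2 new (x, t)
  "itxxxtux" → prefix "itxxxt" already present; 2 new (u, x)
  "ituxtxu" → prefix "it" already present; 5 new (u, x, t, x, u)
  "itxxxtu" → prefix "itxxxtu" already present; 0 new (none)
  "iuii" → prefix "i" already present; 3 new (u, i, i)
  "itxtiiii" → prefix "itx" already present; 5 new (t, i, i, i, i)
  "itxux" → prefix "itx" already present; 2 new (u, x)
  "it" → prefix "it" already present; 0 new (none)
  "xxuutxu" → 7 new (x, x, u, u, t, x, u)
  "itxxx" → prefix "itxxx" already present; 0 new (none)
Total nodes = 6 + 2 + 2 + 5 + 0 + 3 + 5 + 2 + 0 + 7 + 0 = 32

32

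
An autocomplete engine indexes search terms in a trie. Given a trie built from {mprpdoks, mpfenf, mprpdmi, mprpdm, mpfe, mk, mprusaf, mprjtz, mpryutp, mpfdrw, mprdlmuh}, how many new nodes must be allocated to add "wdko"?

"wdko" shares no prefix with any stored word, so all 4 characters open new nodes.
4 − 0 = 4 new nodes.

4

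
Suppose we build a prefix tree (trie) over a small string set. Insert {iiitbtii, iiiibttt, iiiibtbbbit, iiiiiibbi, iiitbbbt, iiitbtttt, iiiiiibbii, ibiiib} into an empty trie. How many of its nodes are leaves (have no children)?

Leaves are exactly the stored words that no other stored word extends.
Those words: "ibiiib", "iiiibtbbbit", "iiiibttt", "iiiiiibbii", "iiitbbbt", "iiitbtii", "iiitbtttt"
Leaf count: 7

7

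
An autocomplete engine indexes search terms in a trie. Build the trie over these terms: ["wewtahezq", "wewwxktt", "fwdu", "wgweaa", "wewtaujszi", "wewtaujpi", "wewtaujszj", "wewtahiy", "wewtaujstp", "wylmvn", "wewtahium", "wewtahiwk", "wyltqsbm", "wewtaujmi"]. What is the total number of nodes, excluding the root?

For each word, the new-node count is its length minus the longest prefix already in the trie:
  "wewtahezq" → 9 new (w, e, w, t, a, h, e, z, q)
  "wewwxktt" → prefix "wew" already present; 5 new (w, x, k, t, t)
  "fwdu" → 4 new (f, w, d, u)
  "wgweaa" → prefix "w" already present; 5 new (g, w, e, a, a)
  "wewtaujszi" → prefix "wewta" already present; 5 new (u, j, s, z, i)
  "wewtaujpi" → prefix "wewtauj" already present; 2 new (p, i)
  "wewtaujszj" → prefix "wewtaujsz" already present; 1 new (j)
  "wewtahiy" → prefix "wewtah" already present; 2 new (i, y)
  "wewtaujstp" → prefix "wewtaujs" already present; 2 new (t, p)
  "wylmvn" → prefix "w" already present; 5 new (y, l, m, v, n)
  "wewtahium" → prefix "wewtahi" already present; 2 new (u, m)
  "wewtahiwk" → prefix "wewtahi" already present; 2 new (w, k)
  "wyltqsbm" → prefix "wyl" already present; 5 new (t, q, s, b, m)
  "wewtaujmi" → prefix "wewtauj" already present; 2 new (m, i)
Total nodes = 9 + 5 + 4 + 5 + 5 + 2 + 1 + 2 + 2 + 5 + 2 + 2 + 5 + 2 = 51

51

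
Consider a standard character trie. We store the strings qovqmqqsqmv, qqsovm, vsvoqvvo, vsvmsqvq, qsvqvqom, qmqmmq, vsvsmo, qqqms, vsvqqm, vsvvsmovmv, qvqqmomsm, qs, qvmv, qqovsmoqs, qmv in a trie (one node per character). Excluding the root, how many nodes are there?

For each word, the new-node count is its length minus the longest prefix already in the trie:
  "qovqmqqsqmv" → 11 new (q, o, v, q, m, q, q, s, q, m, v)
  "qqsovm" → prefix "q" already present; 5 new (q, s, o, v, m)
  "vsvoqvvo" → 8 new (v, s, v, o, q, v, v, o)
  "vsvmsqvq" → prefix "vsv" already present; 5 new (m, s, q, v, q)
  "qsvqvqom" → prefix "q" already present; 7 new (s, v, q, v, q, o, m)
  "qmqmmq" → prefix "q" already present; 5 new (m, q, m, m, q)
  "vsvsmo" → prefix "vsv" already present; 3 new (s, m, o)
  "qqqms" → prefix "qq" already present; 3 new (q, m, s)
  "vsvqqm" → prefix "vsv" already present; 3 new (q, q, m)
  "vsvvsmovmv" → prefix "vsv" already present; 7 new (v, s, m, o, v, m, v)
  "qvqqmomsm" → prefix "q" already present; 8 new (v, q, q, m, o, m, s, m)
  "qs" → prefix "qs" already present; 0 new (none)
  "qvmv" → prefix "qv" already present; 2 new (m, v)
  "qqovsmoqs" → prefix "qq" already present; 7 new (o, v, s, m, o, q, s)
  "qmv" → prefix "qm" already present; 1 new (v)
Total nodes = 11 + 5 + 8 + 5 + 7 + 5 + 3 + 3 + 3 + 7 + 8 + 0 + 2 + 7 + 1 = 75

75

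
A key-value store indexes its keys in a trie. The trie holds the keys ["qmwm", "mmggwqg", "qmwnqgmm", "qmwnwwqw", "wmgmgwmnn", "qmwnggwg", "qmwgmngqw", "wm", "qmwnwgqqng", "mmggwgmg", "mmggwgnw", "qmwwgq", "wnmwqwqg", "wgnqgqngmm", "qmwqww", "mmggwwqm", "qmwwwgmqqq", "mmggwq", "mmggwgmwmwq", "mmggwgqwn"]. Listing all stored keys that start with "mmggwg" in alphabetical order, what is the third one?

Filter for "mmggwg…" and sort: "mmggwgmg", "mmggwgmwmwq", "mmggwgnw", "mmggwgqwn"
The 3rd is mmggwgnw.

mmggwgnw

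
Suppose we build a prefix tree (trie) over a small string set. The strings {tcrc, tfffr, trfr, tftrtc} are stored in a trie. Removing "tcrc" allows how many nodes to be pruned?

A node on "tcrc"'s path can go only if nothing else ends at it or branches off below it.
The suffix "crc" (3 nodes) is used only by "tcrc"; the node for "t" still has the child "f", so pruning stops there.
Nodes removed: 3

3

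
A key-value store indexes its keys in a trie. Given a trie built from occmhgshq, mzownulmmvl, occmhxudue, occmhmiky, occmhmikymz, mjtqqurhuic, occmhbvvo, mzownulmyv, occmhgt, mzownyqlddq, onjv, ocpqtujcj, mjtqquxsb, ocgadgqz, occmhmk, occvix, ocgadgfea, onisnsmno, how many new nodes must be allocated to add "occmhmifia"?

3

"occmhmi" is already a path in the trie; the remaining "fia" must be added.
New nodes needed: |"occmhmifia"| − 7 = 10 − 7 = 3.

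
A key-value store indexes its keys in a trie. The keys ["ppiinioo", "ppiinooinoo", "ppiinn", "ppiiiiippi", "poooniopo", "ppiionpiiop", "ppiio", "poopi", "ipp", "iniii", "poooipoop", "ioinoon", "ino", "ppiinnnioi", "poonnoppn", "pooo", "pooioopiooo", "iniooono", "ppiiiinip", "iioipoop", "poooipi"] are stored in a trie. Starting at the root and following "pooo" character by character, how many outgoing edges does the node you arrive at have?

The children of the "pooo" node are the distinct next characters among strings starting with "pooo".
Distinct next characters after "pooo": i, n.
That node has 2 child edges.

2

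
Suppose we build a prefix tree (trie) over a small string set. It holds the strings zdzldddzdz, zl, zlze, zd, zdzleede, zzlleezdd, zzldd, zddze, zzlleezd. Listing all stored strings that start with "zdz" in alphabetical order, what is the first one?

Words with prefix "zdz", in lexicographic order: "zdzldddzdz", "zdzleede"
Position 1: zdzldddzdz

zdzldddzdz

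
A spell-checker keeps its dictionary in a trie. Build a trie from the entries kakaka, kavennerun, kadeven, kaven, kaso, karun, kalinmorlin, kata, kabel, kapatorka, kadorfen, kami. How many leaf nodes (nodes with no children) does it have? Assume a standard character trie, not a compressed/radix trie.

Leaves are exactly the stored words that no other stored word extends.
Those words: "kabel", "kadeven", "kadorfen", "kakaka", "kalinmorlin", "kami", "kapatorka", "karun", "kaso", "kata", "kavennerun"
Leaf count: 11

11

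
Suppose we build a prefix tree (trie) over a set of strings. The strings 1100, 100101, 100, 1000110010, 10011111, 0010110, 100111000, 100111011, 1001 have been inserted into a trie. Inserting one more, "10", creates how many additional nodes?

0

"10" is already a full path in the trie; only an end-marker is added.
No new nodes are needed: 0.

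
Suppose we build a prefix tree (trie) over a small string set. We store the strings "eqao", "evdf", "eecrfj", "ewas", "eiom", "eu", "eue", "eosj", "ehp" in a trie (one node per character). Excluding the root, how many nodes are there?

25

For each word, the new-node count is its length minus the longest prefix already in the trie:
  "eqao" → 4 new (e, q, a, o)
  "evdf" → prefix "e" already present; 3 new (v, d, f)
  "eecrfj" → prefix "e" already present; 5 new (e, c, r, f, j)
  "ewas" → prefix "e" already present; 3 new (w, a, s)
  "eiom" → prefix "e" already present; 3 new (i, o, m)
  "eu" → prefix "e" already present; 1 new (u)
  "eue" → prefix "eu" already present; 1 new (e)
  "eosj" → prefix "e" already present; 3 new (o, s, j)
  "ehp" → prefix "e" already present; 2 new (h, p)
Total nodes = 4 + 3 + 5 + 3 + 3 + 1 + 1 + 3 + 2 = 25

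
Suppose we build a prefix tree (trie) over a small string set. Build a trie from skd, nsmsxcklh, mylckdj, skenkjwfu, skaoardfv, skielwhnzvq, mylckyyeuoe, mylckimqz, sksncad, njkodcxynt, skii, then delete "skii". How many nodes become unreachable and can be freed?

1

After clearing the end-marker at "skii", prune upward until reaching a node still needed by another word.
The suffix "i" (1 node) is used only by "skii"; the node for "ski" still has the child "e", so pruning stops there.
Nodes removed: 1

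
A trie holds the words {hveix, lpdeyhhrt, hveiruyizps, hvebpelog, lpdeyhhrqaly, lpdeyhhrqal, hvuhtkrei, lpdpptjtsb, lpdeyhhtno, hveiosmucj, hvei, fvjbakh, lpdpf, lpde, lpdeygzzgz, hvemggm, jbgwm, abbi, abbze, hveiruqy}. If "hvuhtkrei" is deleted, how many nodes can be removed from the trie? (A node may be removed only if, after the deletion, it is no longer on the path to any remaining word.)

7

After clearing the end-marker at "hvuhtkrei", prune upward until reaching a node still needed by another word.
The suffix "uhtkrei" (7 nodes) is used only by "hvuhtkrei"; the node for "hv" still has the child "e", so pruning stops there.
Nodes removed: 7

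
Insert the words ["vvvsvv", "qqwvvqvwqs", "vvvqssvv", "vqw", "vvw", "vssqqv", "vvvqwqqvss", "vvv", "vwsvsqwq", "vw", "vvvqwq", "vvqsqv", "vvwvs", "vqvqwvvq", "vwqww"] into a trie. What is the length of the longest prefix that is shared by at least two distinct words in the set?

Equivalently: take the maximum, over all pairs, of their longest common prefix length.
e.g. "vvvqwq" and "vvvqwqqvss" share the prefix "vvvqwq" of length 6; no pair shares a longer one.
Longest shared-prefix length: 6

6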